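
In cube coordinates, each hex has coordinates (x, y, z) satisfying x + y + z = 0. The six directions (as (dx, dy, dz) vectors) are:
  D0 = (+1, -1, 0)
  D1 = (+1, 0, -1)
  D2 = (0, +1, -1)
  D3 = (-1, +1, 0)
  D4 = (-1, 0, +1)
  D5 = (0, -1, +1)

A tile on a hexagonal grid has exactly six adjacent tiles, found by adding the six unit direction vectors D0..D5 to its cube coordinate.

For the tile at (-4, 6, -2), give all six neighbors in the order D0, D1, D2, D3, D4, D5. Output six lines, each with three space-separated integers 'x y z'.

Center: (-4, 6, -2). Add each direction:
  D0: (-4, 6, -2) + (1, -1, 0) = (-3, 5, -2)
  D1: (-4, 6, -2) + (1, 0, -1) = (-3, 6, -3)
  D2: (-4, 6, -2) + (0, 1, -1) = (-4, 7, -3)
  D3: (-4, 6, -2) + (-1, 1, 0) = (-5, 7, -2)
  D4: (-4, 6, -2) + (-1, 0, 1) = (-5, 6, -1)
  D5: (-4, 6, -2) + (0, -1, 1) = (-4, 5, -1)

Answer: -3 5 -2
-3 6 -3
-4 7 -3
-5 7 -2
-5 6 -1
-4 5 -1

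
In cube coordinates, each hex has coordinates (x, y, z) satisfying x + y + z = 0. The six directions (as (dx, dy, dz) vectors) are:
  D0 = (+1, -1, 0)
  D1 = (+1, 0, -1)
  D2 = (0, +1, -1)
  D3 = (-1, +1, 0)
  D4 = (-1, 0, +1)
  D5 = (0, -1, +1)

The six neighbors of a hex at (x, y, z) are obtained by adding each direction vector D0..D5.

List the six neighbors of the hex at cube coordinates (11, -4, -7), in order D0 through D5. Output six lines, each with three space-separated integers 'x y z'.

Answer: 12 -5 -7
12 -4 -8
11 -3 -8
10 -3 -7
10 -4 -6
11 -5 -6

Derivation:
Center: (11, -4, -7). Add each direction:
  D0: (11, -4, -7) + (1, -1, 0) = (12, -5, -7)
  D1: (11, -4, -7) + (1, 0, -1) = (12, -4, -8)
  D2: (11, -4, -7) + (0, 1, -1) = (11, -3, -8)
  D3: (11, -4, -7) + (-1, 1, 0) = (10, -3, -7)
  D4: (11, -4, -7) + (-1, 0, 1) = (10, -4, -6)
  D5: (11, -4, -7) + (0, -1, 1) = (11, -5, -6)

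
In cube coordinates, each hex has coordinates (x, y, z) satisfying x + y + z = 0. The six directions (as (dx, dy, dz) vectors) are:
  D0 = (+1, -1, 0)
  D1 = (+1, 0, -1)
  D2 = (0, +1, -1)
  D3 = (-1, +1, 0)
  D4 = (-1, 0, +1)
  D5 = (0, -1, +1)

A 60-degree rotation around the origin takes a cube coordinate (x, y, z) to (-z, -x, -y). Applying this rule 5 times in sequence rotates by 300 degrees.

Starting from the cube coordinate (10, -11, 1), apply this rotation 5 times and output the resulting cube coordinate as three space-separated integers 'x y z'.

Start: (10, -11, 1)
Step 1: (10, -11, 1) -> (-(1), -(10), -(-11)) = (-1, -10, 11)
Step 2: (-1, -10, 11) -> (-(11), -(-1), -(-10)) = (-11, 1, 10)
Step 3: (-11, 1, 10) -> (-(10), -(-11), -(1)) = (-10, 11, -1)
Step 4: (-10, 11, -1) -> (-(-1), -(-10), -(11)) = (1, 10, -11)
Step 5: (1, 10, -11) -> (-(-11), -(1), -(10)) = (11, -1, -10)

Answer: 11 -1 -10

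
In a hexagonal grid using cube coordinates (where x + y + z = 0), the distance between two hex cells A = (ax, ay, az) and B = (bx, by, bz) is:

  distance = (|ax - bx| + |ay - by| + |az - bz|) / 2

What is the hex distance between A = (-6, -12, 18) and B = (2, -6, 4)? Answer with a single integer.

Answer: 14

Derivation:
|ax - bx| = |-6 - 2| = 8
|ay - by| = |-12 - (-6)| = 6
|az - bz| = |18 - 4| = 14
distance = (8 + 6 + 14) / 2 = 28 / 2 = 14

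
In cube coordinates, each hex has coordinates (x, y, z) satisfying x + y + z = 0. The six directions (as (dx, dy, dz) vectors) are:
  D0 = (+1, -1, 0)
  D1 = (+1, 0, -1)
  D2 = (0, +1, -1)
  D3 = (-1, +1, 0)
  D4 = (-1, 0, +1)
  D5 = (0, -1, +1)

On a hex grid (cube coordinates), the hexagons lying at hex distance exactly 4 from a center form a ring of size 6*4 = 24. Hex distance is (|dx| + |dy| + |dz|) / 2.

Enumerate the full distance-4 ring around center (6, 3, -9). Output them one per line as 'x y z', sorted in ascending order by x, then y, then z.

Walk ring at distance 4 from (6, 3, -9):
Start at center + D4*4 = (2, 3, -5)
  hex 0: (2, 3, -5)
  hex 1: (3, 2, -5)
  hex 2: (4, 1, -5)
  hex 3: (5, 0, -5)
  hex 4: (6, -1, -5)
  hex 5: (7, -1, -6)
  hex 6: (8, -1, -7)
  hex 7: (9, -1, -8)
  hex 8: (10, -1, -9)
  hex 9: (10, 0, -10)
  hex 10: (10, 1, -11)
  hex 11: (10, 2, -12)
  hex 12: (10, 3, -13)
  hex 13: (9, 4, -13)
  hex 14: (8, 5, -13)
  hex 15: (7, 6, -13)
  hex 16: (6, 7, -13)
  hex 17: (5, 7, -12)
  hex 18: (4, 7, -11)
  hex 19: (3, 7, -10)
  hex 20: (2, 7, -9)
  hex 21: (2, 6, -8)
  hex 22: (2, 5, -7)
  hex 23: (2, 4, -6)
Sorted: 24 hexes.

Answer: 2 3 -5
2 4 -6
2 5 -7
2 6 -8
2 7 -9
3 2 -5
3 7 -10
4 1 -5
4 7 -11
5 0 -5
5 7 -12
6 -1 -5
6 7 -13
7 -1 -6
7 6 -13
8 -1 -7
8 5 -13
9 -1 -8
9 4 -13
10 -1 -9
10 0 -10
10 1 -11
10 2 -12
10 3 -13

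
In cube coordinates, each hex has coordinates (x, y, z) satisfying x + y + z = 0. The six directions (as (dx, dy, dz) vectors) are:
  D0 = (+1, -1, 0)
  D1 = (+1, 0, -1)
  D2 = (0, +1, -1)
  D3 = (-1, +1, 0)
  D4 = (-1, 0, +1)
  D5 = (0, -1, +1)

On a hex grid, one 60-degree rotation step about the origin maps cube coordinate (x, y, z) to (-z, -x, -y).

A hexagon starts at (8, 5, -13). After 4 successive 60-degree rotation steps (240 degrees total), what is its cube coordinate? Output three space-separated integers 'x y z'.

Start: (8, 5, -13)
Step 1: (8, 5, -13) -> (-(-13), -(8), -(5)) = (13, -8, -5)
Step 2: (13, -8, -5) -> (-(-5), -(13), -(-8)) = (5, -13, 8)
Step 3: (5, -13, 8) -> (-(8), -(5), -(-13)) = (-8, -5, 13)
Step 4: (-8, -5, 13) -> (-(13), -(-8), -(-5)) = (-13, 8, 5)

Answer: -13 8 5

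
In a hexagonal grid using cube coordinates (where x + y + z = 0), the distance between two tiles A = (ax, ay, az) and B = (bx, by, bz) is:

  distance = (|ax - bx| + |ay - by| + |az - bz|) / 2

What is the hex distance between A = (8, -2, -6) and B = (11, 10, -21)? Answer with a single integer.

|ax - bx| = |8 - 11| = 3
|ay - by| = |-2 - 10| = 12
|az - bz| = |-6 - (-21)| = 15
distance = (3 + 12 + 15) / 2 = 30 / 2 = 15

Answer: 15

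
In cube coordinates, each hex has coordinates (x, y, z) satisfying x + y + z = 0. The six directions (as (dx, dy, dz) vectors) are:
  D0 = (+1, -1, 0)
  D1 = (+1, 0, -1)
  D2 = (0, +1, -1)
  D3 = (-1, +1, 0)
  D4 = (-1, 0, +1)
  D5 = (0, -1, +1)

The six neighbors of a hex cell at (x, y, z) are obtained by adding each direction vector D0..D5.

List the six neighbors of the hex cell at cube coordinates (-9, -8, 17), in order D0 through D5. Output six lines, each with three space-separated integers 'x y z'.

Answer: -8 -9 17
-8 -8 16
-9 -7 16
-10 -7 17
-10 -8 18
-9 -9 18

Derivation:
Center: (-9, -8, 17). Add each direction:
  D0: (-9, -8, 17) + (1, -1, 0) = (-8, -9, 17)
  D1: (-9, -8, 17) + (1, 0, -1) = (-8, -8, 16)
  D2: (-9, -8, 17) + (0, 1, -1) = (-9, -7, 16)
  D3: (-9, -8, 17) + (-1, 1, 0) = (-10, -7, 17)
  D4: (-9, -8, 17) + (-1, 0, 1) = (-10, -8, 18)
  D5: (-9, -8, 17) + (0, -1, 1) = (-9, -9, 18)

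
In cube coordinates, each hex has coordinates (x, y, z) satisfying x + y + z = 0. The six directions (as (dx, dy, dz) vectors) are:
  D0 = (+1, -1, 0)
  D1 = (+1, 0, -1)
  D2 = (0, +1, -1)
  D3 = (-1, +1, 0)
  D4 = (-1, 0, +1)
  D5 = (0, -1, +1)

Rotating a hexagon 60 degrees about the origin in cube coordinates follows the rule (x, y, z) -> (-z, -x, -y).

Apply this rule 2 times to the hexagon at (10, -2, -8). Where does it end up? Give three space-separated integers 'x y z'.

Answer: -2 -8 10

Derivation:
Start: (10, -2, -8)
Step 1: (10, -2, -8) -> (-(-8), -(10), -(-2)) = (8, -10, 2)
Step 2: (8, -10, 2) -> (-(2), -(8), -(-10)) = (-2, -8, 10)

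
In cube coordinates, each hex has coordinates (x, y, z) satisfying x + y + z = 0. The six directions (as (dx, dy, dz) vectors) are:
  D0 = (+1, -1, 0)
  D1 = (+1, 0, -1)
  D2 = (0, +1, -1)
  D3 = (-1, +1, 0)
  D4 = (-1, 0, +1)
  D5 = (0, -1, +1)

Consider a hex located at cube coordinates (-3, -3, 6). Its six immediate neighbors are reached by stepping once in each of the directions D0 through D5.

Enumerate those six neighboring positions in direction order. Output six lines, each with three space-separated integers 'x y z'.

Answer: -2 -4 6
-2 -3 5
-3 -2 5
-4 -2 6
-4 -3 7
-3 -4 7

Derivation:
Center: (-3, -3, 6). Add each direction:
  D0: (-3, -3, 6) + (1, -1, 0) = (-2, -4, 6)
  D1: (-3, -3, 6) + (1, 0, -1) = (-2, -3, 5)
  D2: (-3, -3, 6) + (0, 1, -1) = (-3, -2, 5)
  D3: (-3, -3, 6) + (-1, 1, 0) = (-4, -2, 6)
  D4: (-3, -3, 6) + (-1, 0, 1) = (-4, -3, 7)
  D5: (-3, -3, 6) + (0, -1, 1) = (-3, -4, 7)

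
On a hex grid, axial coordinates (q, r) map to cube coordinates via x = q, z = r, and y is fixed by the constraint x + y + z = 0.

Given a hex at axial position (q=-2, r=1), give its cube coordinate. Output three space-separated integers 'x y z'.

x = q = -2
z = r = 1
y = -x - z = -(-2) - (1) = 1

Answer: -2 1 1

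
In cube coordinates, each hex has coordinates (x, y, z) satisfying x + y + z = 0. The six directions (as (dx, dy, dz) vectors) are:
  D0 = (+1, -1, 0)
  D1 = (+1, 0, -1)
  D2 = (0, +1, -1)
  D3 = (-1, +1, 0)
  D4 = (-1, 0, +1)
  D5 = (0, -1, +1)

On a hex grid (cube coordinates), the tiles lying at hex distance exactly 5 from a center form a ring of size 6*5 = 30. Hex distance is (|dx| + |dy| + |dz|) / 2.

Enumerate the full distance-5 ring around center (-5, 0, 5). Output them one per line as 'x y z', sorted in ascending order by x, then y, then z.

Answer: -10 0 10
-10 1 9
-10 2 8
-10 3 7
-10 4 6
-10 5 5
-9 -1 10
-9 5 4
-8 -2 10
-8 5 3
-7 -3 10
-7 5 2
-6 -4 10
-6 5 1
-5 -5 10
-5 5 0
-4 -5 9
-4 4 0
-3 -5 8
-3 3 0
-2 -5 7
-2 2 0
-1 -5 6
-1 1 0
0 -5 5
0 -4 4
0 -3 3
0 -2 2
0 -1 1
0 0 0

Derivation:
Walk ring at distance 5 from (-5, 0, 5):
Start at center + D4*5 = (-10, 0, 10)
  hex 0: (-10, 0, 10)
  hex 1: (-9, -1, 10)
  hex 2: (-8, -2, 10)
  hex 3: (-7, -3, 10)
  hex 4: (-6, -4, 10)
  hex 5: (-5, -5, 10)
  hex 6: (-4, -5, 9)
  hex 7: (-3, -5, 8)
  hex 8: (-2, -5, 7)
  hex 9: (-1, -5, 6)
  hex 10: (0, -5, 5)
  hex 11: (0, -4, 4)
  hex 12: (0, -3, 3)
  hex 13: (0, -2, 2)
  hex 14: (0, -1, 1)
  hex 15: (0, 0, 0)
  hex 16: (-1, 1, 0)
  hex 17: (-2, 2, 0)
  hex 18: (-3, 3, 0)
  hex 19: (-4, 4, 0)
  hex 20: (-5, 5, 0)
  hex 21: (-6, 5, 1)
  hex 22: (-7, 5, 2)
  hex 23: (-8, 5, 3)
  hex 24: (-9, 5, 4)
  hex 25: (-10, 5, 5)
  hex 26: (-10, 4, 6)
  hex 27: (-10, 3, 7)
  hex 28: (-10, 2, 8)
  hex 29: (-10, 1, 9)
Sorted: 30 hexes.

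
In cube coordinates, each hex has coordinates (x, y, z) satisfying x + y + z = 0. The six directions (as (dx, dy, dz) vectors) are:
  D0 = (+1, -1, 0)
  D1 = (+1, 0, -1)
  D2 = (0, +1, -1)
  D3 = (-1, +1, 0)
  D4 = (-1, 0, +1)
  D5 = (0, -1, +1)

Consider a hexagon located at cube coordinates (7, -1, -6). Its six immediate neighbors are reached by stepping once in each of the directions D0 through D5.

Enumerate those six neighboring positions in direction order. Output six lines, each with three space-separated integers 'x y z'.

Answer: 8 -2 -6
8 -1 -7
7 0 -7
6 0 -6
6 -1 -5
7 -2 -5

Derivation:
Center: (7, -1, -6). Add each direction:
  D0: (7, -1, -6) + (1, -1, 0) = (8, -2, -6)
  D1: (7, -1, -6) + (1, 0, -1) = (8, -1, -7)
  D2: (7, -1, -6) + (0, 1, -1) = (7, 0, -7)
  D3: (7, -1, -6) + (-1, 1, 0) = (6, 0, -6)
  D4: (7, -1, -6) + (-1, 0, 1) = (6, -1, -5)
  D5: (7, -1, -6) + (0, -1, 1) = (7, -2, -5)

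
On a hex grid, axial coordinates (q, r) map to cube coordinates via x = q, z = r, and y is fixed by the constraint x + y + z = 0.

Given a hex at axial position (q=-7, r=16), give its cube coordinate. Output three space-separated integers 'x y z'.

x = q = -7
z = r = 16
y = -x - z = -(-7) - (16) = -9

Answer: -7 -9 16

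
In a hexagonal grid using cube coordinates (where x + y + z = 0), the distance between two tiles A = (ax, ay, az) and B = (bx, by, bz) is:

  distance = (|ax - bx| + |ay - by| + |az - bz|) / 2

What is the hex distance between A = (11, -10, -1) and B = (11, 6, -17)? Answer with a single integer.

|ax - bx| = |11 - 11| = 0
|ay - by| = |-10 - 6| = 16
|az - bz| = |-1 - (-17)| = 16
distance = (0 + 16 + 16) / 2 = 32 / 2 = 16

Answer: 16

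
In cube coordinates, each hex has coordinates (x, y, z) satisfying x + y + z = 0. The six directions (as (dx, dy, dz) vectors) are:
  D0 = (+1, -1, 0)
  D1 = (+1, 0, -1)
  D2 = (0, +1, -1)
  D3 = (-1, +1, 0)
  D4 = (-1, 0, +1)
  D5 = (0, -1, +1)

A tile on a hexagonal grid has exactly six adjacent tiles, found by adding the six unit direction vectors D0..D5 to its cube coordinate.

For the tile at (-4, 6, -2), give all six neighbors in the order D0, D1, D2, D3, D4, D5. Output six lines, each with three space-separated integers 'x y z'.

Center: (-4, 6, -2). Add each direction:
  D0: (-4, 6, -2) + (1, -1, 0) = (-3, 5, -2)
  D1: (-4, 6, -2) + (1, 0, -1) = (-3, 6, -3)
  D2: (-4, 6, -2) + (0, 1, -1) = (-4, 7, -3)
  D3: (-4, 6, -2) + (-1, 1, 0) = (-5, 7, -2)
  D4: (-4, 6, -2) + (-1, 0, 1) = (-5, 6, -1)
  D5: (-4, 6, -2) + (0, -1, 1) = (-4, 5, -1)

Answer: -3 5 -2
-3 6 -3
-4 7 -3
-5 7 -2
-5 6 -1
-4 5 -1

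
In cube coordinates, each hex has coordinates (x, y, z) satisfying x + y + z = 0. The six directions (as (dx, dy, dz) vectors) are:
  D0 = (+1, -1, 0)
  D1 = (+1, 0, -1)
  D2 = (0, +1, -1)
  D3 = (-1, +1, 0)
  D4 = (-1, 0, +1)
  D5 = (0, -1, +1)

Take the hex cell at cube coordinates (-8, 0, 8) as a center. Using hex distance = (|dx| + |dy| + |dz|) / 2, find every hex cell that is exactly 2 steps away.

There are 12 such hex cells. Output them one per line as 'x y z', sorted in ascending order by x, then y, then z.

Answer: -10 0 10
-10 1 9
-10 2 8
-9 -1 10
-9 2 7
-8 -2 10
-8 2 6
-7 -2 9
-7 1 6
-6 -2 8
-6 -1 7
-6 0 6

Derivation:
Walk ring at distance 2 from (-8, 0, 8):
Start at center + D4*2 = (-10, 0, 10)
  hex 0: (-10, 0, 10)
  hex 1: (-9, -1, 10)
  hex 2: (-8, -2, 10)
  hex 3: (-7, -2, 9)
  hex 4: (-6, -2, 8)
  hex 5: (-6, -1, 7)
  hex 6: (-6, 0, 6)
  hex 7: (-7, 1, 6)
  hex 8: (-8, 2, 6)
  hex 9: (-9, 2, 7)
  hex 10: (-10, 2, 8)
  hex 11: (-10, 1, 9)
Sorted: 12 hexes.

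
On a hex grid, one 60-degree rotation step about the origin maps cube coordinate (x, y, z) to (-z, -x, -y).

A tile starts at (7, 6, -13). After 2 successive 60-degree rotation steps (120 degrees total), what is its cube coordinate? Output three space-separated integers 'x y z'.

Start: (7, 6, -13)
Step 1: (7, 6, -13) -> (-(-13), -(7), -(6)) = (13, -7, -6)
Step 2: (13, -7, -6) -> (-(-6), -(13), -(-7)) = (6, -13, 7)

Answer: 6 -13 7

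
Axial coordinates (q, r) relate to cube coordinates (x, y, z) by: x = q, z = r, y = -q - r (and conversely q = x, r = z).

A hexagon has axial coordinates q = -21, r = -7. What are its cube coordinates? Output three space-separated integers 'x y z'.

x = q = -21
z = r = -7
y = -x - z = -(-21) - (-7) = 28

Answer: -21 28 -7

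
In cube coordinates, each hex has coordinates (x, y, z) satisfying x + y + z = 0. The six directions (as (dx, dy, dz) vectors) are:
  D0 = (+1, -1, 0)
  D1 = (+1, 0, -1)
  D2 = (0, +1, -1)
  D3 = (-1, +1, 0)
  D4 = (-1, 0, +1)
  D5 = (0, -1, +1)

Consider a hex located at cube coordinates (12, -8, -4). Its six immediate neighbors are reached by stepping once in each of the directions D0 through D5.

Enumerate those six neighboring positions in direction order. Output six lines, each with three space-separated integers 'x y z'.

Center: (12, -8, -4). Add each direction:
  D0: (12, -8, -4) + (1, -1, 0) = (13, -9, -4)
  D1: (12, -8, -4) + (1, 0, -1) = (13, -8, -5)
  D2: (12, -8, -4) + (0, 1, -1) = (12, -7, -5)
  D3: (12, -8, -4) + (-1, 1, 0) = (11, -7, -4)
  D4: (12, -8, -4) + (-1, 0, 1) = (11, -8, -3)
  D5: (12, -8, -4) + (0, -1, 1) = (12, -9, -3)

Answer: 13 -9 -4
13 -8 -5
12 -7 -5
11 -7 -4
11 -8 -3
12 -9 -3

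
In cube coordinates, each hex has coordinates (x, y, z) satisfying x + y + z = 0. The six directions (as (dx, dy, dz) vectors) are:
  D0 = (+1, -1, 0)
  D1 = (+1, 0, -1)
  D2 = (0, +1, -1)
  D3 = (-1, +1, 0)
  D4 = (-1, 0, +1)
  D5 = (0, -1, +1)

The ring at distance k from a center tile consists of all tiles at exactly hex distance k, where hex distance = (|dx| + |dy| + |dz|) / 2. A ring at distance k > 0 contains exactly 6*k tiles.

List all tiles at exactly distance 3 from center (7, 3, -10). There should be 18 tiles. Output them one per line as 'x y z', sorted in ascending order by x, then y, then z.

Answer: 4 3 -7
4 4 -8
4 5 -9
4 6 -10
5 2 -7
5 6 -11
6 1 -7
6 6 -12
7 0 -7
7 6 -13
8 0 -8
8 5 -13
9 0 -9
9 4 -13
10 0 -10
10 1 -11
10 2 -12
10 3 -13

Derivation:
Walk ring at distance 3 from (7, 3, -10):
Start at center + D4*3 = (4, 3, -7)
  hex 0: (4, 3, -7)
  hex 1: (5, 2, -7)
  hex 2: (6, 1, -7)
  hex 3: (7, 0, -7)
  hex 4: (8, 0, -8)
  hex 5: (9, 0, -9)
  hex 6: (10, 0, -10)
  hex 7: (10, 1, -11)
  hex 8: (10, 2, -12)
  hex 9: (10, 3, -13)
  hex 10: (9, 4, -13)
  hex 11: (8, 5, -13)
  hex 12: (7, 6, -13)
  hex 13: (6, 6, -12)
  hex 14: (5, 6, -11)
  hex 15: (4, 6, -10)
  hex 16: (4, 5, -9)
  hex 17: (4, 4, -8)
Sorted: 18 hexes.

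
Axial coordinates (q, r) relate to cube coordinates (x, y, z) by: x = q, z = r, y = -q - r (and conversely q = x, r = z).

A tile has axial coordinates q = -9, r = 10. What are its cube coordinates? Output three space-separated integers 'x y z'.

Answer: -9 -1 10

Derivation:
x = q = -9
z = r = 10
y = -x - z = -(-9) - (10) = -1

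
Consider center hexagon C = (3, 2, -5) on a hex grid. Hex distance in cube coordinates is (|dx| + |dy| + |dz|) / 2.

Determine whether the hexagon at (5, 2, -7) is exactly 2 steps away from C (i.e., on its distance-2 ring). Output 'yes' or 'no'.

|px - cx| = |5 - 3| = 2
|py - cy| = |2 - 2| = 0
|pz - cz| = |-7 - (-5)| = 2
distance = (2+0+2)/2 = 4/2 = 2
radius = 2; distance == radius -> yes

Answer: yes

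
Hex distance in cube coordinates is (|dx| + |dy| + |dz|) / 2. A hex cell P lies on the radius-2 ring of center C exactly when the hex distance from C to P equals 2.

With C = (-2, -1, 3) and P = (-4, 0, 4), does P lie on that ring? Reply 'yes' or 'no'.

Answer: yes

Derivation:
|px - cx| = |-4 - (-2)| = 2
|py - cy| = |0 - (-1)| = 1
|pz - cz| = |4 - 3| = 1
distance = (2+1+1)/2 = 4/2 = 2
radius = 2; distance == radius -> yes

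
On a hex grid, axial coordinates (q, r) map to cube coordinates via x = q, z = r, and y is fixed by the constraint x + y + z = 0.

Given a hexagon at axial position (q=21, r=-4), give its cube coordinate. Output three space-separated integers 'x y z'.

Answer: 21 -17 -4

Derivation:
x = q = 21
z = r = -4
y = -x - z = -(21) - (-4) = -17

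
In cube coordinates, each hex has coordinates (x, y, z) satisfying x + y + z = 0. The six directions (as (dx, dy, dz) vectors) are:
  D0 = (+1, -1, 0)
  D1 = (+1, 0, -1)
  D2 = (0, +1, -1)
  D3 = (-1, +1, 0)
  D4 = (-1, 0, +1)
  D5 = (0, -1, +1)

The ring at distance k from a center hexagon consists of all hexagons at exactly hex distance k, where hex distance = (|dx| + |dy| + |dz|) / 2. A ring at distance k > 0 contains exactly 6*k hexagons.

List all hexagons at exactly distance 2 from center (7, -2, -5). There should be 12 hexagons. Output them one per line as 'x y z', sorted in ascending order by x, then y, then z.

Answer: 5 -2 -3
5 -1 -4
5 0 -5
6 -3 -3
6 0 -6
7 -4 -3
7 0 -7
8 -4 -4
8 -1 -7
9 -4 -5
9 -3 -6
9 -2 -7

Derivation:
Walk ring at distance 2 from (7, -2, -5):
Start at center + D4*2 = (5, -2, -3)
  hex 0: (5, -2, -3)
  hex 1: (6, -3, -3)
  hex 2: (7, -4, -3)
  hex 3: (8, -4, -4)
  hex 4: (9, -4, -5)
  hex 5: (9, -3, -6)
  hex 6: (9, -2, -7)
  hex 7: (8, -1, -7)
  hex 8: (7, 0, -7)
  hex 9: (6, 0, -6)
  hex 10: (5, 0, -5)
  hex 11: (5, -1, -4)
Sorted: 12 hexes.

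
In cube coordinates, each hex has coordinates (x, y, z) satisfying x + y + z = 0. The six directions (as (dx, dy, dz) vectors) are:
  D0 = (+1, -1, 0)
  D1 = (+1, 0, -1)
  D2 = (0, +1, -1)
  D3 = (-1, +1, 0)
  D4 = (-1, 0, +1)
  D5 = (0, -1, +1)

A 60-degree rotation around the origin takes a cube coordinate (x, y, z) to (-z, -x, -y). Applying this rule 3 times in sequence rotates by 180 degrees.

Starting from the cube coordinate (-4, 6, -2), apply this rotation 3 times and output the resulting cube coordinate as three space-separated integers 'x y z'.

Start: (-4, 6, -2)
Step 1: (-4, 6, -2) -> (-(-2), -(-4), -(6)) = (2, 4, -6)
Step 2: (2, 4, -6) -> (-(-6), -(2), -(4)) = (6, -2, -4)
Step 3: (6, -2, -4) -> (-(-4), -(6), -(-2)) = (4, -6, 2)

Answer: 4 -6 2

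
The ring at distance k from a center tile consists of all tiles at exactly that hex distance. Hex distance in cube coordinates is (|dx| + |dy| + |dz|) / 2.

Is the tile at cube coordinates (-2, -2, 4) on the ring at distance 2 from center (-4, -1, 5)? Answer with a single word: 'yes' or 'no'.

|px - cx| = |-2 - (-4)| = 2
|py - cy| = |-2 - (-1)| = 1
|pz - cz| = |4 - 5| = 1
distance = (2+1+1)/2 = 4/2 = 2
radius = 2; distance == radius -> yes

Answer: yes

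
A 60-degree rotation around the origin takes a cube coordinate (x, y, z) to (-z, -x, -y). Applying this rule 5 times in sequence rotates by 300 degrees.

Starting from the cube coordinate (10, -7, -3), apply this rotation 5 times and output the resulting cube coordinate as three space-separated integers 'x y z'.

Start: (10, -7, -3)
Step 1: (10, -7, -3) -> (-(-3), -(10), -(-7)) = (3, -10, 7)
Step 2: (3, -10, 7) -> (-(7), -(3), -(-10)) = (-7, -3, 10)
Step 3: (-7, -3, 10) -> (-(10), -(-7), -(-3)) = (-10, 7, 3)
Step 4: (-10, 7, 3) -> (-(3), -(-10), -(7)) = (-3, 10, -7)
Step 5: (-3, 10, -7) -> (-(-7), -(-3), -(10)) = (7, 3, -10)

Answer: 7 3 -10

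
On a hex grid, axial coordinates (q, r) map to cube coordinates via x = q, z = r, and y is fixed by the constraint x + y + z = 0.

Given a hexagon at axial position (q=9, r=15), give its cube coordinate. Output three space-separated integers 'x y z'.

x = q = 9
z = r = 15
y = -x - z = -(9) - (15) = -24

Answer: 9 -24 15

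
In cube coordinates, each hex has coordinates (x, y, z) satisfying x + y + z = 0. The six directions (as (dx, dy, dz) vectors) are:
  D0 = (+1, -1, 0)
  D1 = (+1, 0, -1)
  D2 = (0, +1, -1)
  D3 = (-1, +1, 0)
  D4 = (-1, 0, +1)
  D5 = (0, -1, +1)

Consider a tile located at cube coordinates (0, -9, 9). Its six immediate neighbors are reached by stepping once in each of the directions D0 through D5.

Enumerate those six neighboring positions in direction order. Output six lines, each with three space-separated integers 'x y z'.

Answer: 1 -10 9
1 -9 8
0 -8 8
-1 -8 9
-1 -9 10
0 -10 10

Derivation:
Center: (0, -9, 9). Add each direction:
  D0: (0, -9, 9) + (1, -1, 0) = (1, -10, 9)
  D1: (0, -9, 9) + (1, 0, -1) = (1, -9, 8)
  D2: (0, -9, 9) + (0, 1, -1) = (0, -8, 8)
  D3: (0, -9, 9) + (-1, 1, 0) = (-1, -8, 9)
  D4: (0, -9, 9) + (-1, 0, 1) = (-1, -9, 10)
  D5: (0, -9, 9) + (0, -1, 1) = (0, -10, 10)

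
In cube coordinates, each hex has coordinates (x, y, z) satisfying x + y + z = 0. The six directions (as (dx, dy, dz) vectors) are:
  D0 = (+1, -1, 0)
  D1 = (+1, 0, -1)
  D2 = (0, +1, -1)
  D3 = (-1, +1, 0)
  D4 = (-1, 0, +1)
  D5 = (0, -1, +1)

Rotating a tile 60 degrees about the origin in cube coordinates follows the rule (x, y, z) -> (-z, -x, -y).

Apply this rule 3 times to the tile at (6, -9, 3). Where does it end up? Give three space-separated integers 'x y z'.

Answer: -6 9 -3

Derivation:
Start: (6, -9, 3)
Step 1: (6, -9, 3) -> (-(3), -(6), -(-9)) = (-3, -6, 9)
Step 2: (-3, -6, 9) -> (-(9), -(-3), -(-6)) = (-9, 3, 6)
Step 3: (-9, 3, 6) -> (-(6), -(-9), -(3)) = (-6, 9, -3)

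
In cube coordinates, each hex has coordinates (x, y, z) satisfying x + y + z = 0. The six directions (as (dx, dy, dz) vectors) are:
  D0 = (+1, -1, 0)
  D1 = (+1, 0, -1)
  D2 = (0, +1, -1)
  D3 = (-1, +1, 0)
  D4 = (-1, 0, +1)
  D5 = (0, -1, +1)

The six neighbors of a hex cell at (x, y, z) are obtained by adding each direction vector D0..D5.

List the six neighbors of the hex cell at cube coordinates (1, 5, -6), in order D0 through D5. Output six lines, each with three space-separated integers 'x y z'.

Answer: 2 4 -6
2 5 -7
1 6 -7
0 6 -6
0 5 -5
1 4 -5

Derivation:
Center: (1, 5, -6). Add each direction:
  D0: (1, 5, -6) + (1, -1, 0) = (2, 4, -6)
  D1: (1, 5, -6) + (1, 0, -1) = (2, 5, -7)
  D2: (1, 5, -6) + (0, 1, -1) = (1, 6, -7)
  D3: (1, 5, -6) + (-1, 1, 0) = (0, 6, -6)
  D4: (1, 5, -6) + (-1, 0, 1) = (0, 5, -5)
  D5: (1, 5, -6) + (0, -1, 1) = (1, 4, -5)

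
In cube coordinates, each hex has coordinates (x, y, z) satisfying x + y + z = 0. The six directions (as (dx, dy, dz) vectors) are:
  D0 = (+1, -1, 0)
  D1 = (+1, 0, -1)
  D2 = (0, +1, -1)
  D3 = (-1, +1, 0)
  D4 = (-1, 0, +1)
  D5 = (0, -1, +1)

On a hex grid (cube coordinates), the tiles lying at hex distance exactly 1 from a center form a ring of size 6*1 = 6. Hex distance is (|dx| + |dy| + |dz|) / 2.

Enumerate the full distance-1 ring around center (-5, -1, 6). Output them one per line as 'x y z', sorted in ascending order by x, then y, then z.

Answer: -6 -1 7
-6 0 6
-5 -2 7
-5 0 5
-4 -2 6
-4 -1 5

Derivation:
Walk ring at distance 1 from (-5, -1, 6):
Start at center + D4*1 = (-6, -1, 7)
  hex 0: (-6, -1, 7)
  hex 1: (-5, -2, 7)
  hex 2: (-4, -2, 6)
  hex 3: (-4, -1, 5)
  hex 4: (-5, 0, 5)
  hex 5: (-6, 0, 6)
Sorted: 6 hexes.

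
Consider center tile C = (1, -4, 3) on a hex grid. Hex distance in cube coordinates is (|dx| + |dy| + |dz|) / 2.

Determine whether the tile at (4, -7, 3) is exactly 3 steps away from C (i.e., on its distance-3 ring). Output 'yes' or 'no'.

Answer: yes

Derivation:
|px - cx| = |4 - 1| = 3
|py - cy| = |-7 - (-4)| = 3
|pz - cz| = |3 - 3| = 0
distance = (3+3+0)/2 = 6/2 = 3
radius = 3; distance == radius -> yes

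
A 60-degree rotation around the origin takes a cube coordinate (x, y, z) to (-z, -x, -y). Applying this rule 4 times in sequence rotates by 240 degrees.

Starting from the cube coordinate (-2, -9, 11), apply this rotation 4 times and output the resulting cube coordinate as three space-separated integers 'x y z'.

Answer: 11 -2 -9

Derivation:
Start: (-2, -9, 11)
Step 1: (-2, -9, 11) -> (-(11), -(-2), -(-9)) = (-11, 2, 9)
Step 2: (-11, 2, 9) -> (-(9), -(-11), -(2)) = (-9, 11, -2)
Step 3: (-9, 11, -2) -> (-(-2), -(-9), -(11)) = (2, 9, -11)
Step 4: (2, 9, -11) -> (-(-11), -(2), -(9)) = (11, -2, -9)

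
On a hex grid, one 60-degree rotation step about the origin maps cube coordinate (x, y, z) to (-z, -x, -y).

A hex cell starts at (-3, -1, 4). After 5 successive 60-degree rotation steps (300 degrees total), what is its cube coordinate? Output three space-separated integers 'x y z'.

Answer: 1 -4 3

Derivation:
Start: (-3, -1, 4)
Step 1: (-3, -1, 4) -> (-(4), -(-3), -(-1)) = (-4, 3, 1)
Step 2: (-4, 3, 1) -> (-(1), -(-4), -(3)) = (-1, 4, -3)
Step 3: (-1, 4, -3) -> (-(-3), -(-1), -(4)) = (3, 1, -4)
Step 4: (3, 1, -4) -> (-(-4), -(3), -(1)) = (4, -3, -1)
Step 5: (4, -3, -1) -> (-(-1), -(4), -(-3)) = (1, -4, 3)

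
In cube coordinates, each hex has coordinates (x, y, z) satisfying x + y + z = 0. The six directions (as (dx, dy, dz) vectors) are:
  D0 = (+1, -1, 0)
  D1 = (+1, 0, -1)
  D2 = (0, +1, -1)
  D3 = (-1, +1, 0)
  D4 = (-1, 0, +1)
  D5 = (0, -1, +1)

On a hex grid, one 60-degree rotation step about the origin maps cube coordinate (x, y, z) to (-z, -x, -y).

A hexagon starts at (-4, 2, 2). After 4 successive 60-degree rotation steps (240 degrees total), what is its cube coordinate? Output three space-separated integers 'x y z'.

Answer: 2 -4 2

Derivation:
Start: (-4, 2, 2)
Step 1: (-4, 2, 2) -> (-(2), -(-4), -(2)) = (-2, 4, -2)
Step 2: (-2, 4, -2) -> (-(-2), -(-2), -(4)) = (2, 2, -4)
Step 3: (2, 2, -4) -> (-(-4), -(2), -(2)) = (4, -2, -2)
Step 4: (4, -2, -2) -> (-(-2), -(4), -(-2)) = (2, -4, 2)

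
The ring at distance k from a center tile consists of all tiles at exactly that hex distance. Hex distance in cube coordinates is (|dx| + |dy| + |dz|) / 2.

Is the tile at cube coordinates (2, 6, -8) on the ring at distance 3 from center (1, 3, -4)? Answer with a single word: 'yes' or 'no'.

Answer: no

Derivation:
|px - cx| = |2 - 1| = 1
|py - cy| = |6 - 3| = 3
|pz - cz| = |-8 - (-4)| = 4
distance = (1+3+4)/2 = 8/2 = 4
radius = 3; distance != radius -> no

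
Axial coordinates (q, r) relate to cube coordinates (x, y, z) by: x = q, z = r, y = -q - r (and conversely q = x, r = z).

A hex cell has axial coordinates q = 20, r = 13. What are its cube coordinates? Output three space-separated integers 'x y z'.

x = q = 20
z = r = 13
y = -x - z = -(20) - (13) = -33

Answer: 20 -33 13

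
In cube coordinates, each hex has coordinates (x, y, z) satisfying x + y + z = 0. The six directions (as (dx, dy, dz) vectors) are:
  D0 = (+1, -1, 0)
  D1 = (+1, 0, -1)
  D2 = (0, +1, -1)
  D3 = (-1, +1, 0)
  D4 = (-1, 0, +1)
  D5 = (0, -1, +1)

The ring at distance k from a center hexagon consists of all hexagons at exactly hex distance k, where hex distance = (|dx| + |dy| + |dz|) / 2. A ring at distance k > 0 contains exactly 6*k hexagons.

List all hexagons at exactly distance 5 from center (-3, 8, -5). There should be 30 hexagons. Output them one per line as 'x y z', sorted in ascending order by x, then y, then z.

Answer: -8 8 0
-8 9 -1
-8 10 -2
-8 11 -3
-8 12 -4
-8 13 -5
-7 7 0
-7 13 -6
-6 6 0
-6 13 -7
-5 5 0
-5 13 -8
-4 4 0
-4 13 -9
-3 3 0
-3 13 -10
-2 3 -1
-2 12 -10
-1 3 -2
-1 11 -10
0 3 -3
0 10 -10
1 3 -4
1 9 -10
2 3 -5
2 4 -6
2 5 -7
2 6 -8
2 7 -9
2 8 -10

Derivation:
Walk ring at distance 5 from (-3, 8, -5):
Start at center + D4*5 = (-8, 8, 0)
  hex 0: (-8, 8, 0)
  hex 1: (-7, 7, 0)
  hex 2: (-6, 6, 0)
  hex 3: (-5, 5, 0)
  hex 4: (-4, 4, 0)
  hex 5: (-3, 3, 0)
  hex 6: (-2, 3, -1)
  hex 7: (-1, 3, -2)
  hex 8: (0, 3, -3)
  hex 9: (1, 3, -4)
  hex 10: (2, 3, -5)
  hex 11: (2, 4, -6)
  hex 12: (2, 5, -7)
  hex 13: (2, 6, -8)
  hex 14: (2, 7, -9)
  hex 15: (2, 8, -10)
  hex 16: (1, 9, -10)
  hex 17: (0, 10, -10)
  hex 18: (-1, 11, -10)
  hex 19: (-2, 12, -10)
  hex 20: (-3, 13, -10)
  hex 21: (-4, 13, -9)
  hex 22: (-5, 13, -8)
  hex 23: (-6, 13, -7)
  hex 24: (-7, 13, -6)
  hex 25: (-8, 13, -5)
  hex 26: (-8, 12, -4)
  hex 27: (-8, 11, -3)
  hex 28: (-8, 10, -2)
  hex 29: (-8, 9, -1)
Sorted: 30 hexes.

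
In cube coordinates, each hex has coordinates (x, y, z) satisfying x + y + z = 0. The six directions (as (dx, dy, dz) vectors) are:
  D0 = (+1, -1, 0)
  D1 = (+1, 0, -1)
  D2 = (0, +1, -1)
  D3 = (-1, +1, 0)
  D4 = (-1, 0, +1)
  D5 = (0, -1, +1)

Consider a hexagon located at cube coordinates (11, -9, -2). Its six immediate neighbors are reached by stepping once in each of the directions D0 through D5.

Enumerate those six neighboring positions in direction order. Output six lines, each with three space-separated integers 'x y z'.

Center: (11, -9, -2). Add each direction:
  D0: (11, -9, -2) + (1, -1, 0) = (12, -10, -2)
  D1: (11, -9, -2) + (1, 0, -1) = (12, -9, -3)
  D2: (11, -9, -2) + (0, 1, -1) = (11, -8, -3)
  D3: (11, -9, -2) + (-1, 1, 0) = (10, -8, -2)
  D4: (11, -9, -2) + (-1, 0, 1) = (10, -9, -1)
  D5: (11, -9, -2) + (0, -1, 1) = (11, -10, -1)

Answer: 12 -10 -2
12 -9 -3
11 -8 -3
10 -8 -2
10 -9 -1
11 -10 -1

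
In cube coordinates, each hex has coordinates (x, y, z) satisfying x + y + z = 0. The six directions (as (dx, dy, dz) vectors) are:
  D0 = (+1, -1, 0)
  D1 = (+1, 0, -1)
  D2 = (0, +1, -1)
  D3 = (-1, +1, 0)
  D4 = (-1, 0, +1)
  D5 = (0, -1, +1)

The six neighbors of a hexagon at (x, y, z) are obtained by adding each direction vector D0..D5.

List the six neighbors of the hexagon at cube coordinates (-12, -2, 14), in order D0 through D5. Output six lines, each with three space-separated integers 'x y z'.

Center: (-12, -2, 14). Add each direction:
  D0: (-12, -2, 14) + (1, -1, 0) = (-11, -3, 14)
  D1: (-12, -2, 14) + (1, 0, -1) = (-11, -2, 13)
  D2: (-12, -2, 14) + (0, 1, -1) = (-12, -1, 13)
  D3: (-12, -2, 14) + (-1, 1, 0) = (-13, -1, 14)
  D4: (-12, -2, 14) + (-1, 0, 1) = (-13, -2, 15)
  D5: (-12, -2, 14) + (0, -1, 1) = (-12, -3, 15)

Answer: -11 -3 14
-11 -2 13
-12 -1 13
-13 -1 14
-13 -2 15
-12 -3 15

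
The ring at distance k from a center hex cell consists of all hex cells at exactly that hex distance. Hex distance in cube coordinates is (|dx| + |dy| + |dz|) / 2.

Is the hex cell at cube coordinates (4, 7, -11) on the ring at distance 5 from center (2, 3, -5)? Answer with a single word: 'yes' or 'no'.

|px - cx| = |4 - 2| = 2
|py - cy| = |7 - 3| = 4
|pz - cz| = |-11 - (-5)| = 6
distance = (2+4+6)/2 = 12/2 = 6
radius = 5; distance != radius -> no

Answer: no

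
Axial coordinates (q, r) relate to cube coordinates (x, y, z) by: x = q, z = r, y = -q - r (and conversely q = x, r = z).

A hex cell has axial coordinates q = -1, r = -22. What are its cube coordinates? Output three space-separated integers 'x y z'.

Answer: -1 23 -22

Derivation:
x = q = -1
z = r = -22
y = -x - z = -(-1) - (-22) = 23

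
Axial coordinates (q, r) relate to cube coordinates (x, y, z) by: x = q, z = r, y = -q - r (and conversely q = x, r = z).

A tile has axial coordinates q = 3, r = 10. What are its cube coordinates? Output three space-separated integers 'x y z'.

x = q = 3
z = r = 10
y = -x - z = -(3) - (10) = -13

Answer: 3 -13 10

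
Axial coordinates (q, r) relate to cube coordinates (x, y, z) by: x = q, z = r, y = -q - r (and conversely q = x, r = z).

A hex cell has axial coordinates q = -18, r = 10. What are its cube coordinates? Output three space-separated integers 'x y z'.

Answer: -18 8 10

Derivation:
x = q = -18
z = r = 10
y = -x - z = -(-18) - (10) = 8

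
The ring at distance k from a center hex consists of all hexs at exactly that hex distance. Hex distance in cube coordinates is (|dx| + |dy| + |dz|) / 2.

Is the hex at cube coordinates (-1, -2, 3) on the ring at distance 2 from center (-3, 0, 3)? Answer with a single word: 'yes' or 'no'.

Answer: yes

Derivation:
|px - cx| = |-1 - (-3)| = 2
|py - cy| = |-2 - 0| = 2
|pz - cz| = |3 - 3| = 0
distance = (2+2+0)/2 = 4/2 = 2
radius = 2; distance == radius -> yes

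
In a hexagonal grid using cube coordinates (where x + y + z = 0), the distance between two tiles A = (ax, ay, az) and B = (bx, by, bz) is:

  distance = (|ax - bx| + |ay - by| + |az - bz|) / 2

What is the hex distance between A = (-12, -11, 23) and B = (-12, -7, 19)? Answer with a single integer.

Answer: 4

Derivation:
|ax - bx| = |-12 - (-12)| = 0
|ay - by| = |-11 - (-7)| = 4
|az - bz| = |23 - 19| = 4
distance = (0 + 4 + 4) / 2 = 8 / 2 = 4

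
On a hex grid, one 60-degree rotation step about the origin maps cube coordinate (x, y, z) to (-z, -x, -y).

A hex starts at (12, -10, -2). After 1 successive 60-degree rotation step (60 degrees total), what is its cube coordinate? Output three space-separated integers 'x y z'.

Start: (12, -10, -2)
Step 1: (12, -10, -2) -> (-(-2), -(12), -(-10)) = (2, -12, 10)

Answer: 2 -12 10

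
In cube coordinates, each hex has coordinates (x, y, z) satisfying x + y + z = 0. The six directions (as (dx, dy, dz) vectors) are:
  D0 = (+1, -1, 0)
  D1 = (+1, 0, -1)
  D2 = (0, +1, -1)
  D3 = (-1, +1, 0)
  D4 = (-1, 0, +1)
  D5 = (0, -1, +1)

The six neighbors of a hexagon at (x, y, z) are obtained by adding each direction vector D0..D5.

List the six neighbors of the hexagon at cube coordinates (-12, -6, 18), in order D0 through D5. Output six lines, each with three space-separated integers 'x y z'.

Answer: -11 -7 18
-11 -6 17
-12 -5 17
-13 -5 18
-13 -6 19
-12 -7 19

Derivation:
Center: (-12, -6, 18). Add each direction:
  D0: (-12, -6, 18) + (1, -1, 0) = (-11, -7, 18)
  D1: (-12, -6, 18) + (1, 0, -1) = (-11, -6, 17)
  D2: (-12, -6, 18) + (0, 1, -1) = (-12, -5, 17)
  D3: (-12, -6, 18) + (-1, 1, 0) = (-13, -5, 18)
  D4: (-12, -6, 18) + (-1, 0, 1) = (-13, -6, 19)
  D5: (-12, -6, 18) + (0, -1, 1) = (-12, -7, 19)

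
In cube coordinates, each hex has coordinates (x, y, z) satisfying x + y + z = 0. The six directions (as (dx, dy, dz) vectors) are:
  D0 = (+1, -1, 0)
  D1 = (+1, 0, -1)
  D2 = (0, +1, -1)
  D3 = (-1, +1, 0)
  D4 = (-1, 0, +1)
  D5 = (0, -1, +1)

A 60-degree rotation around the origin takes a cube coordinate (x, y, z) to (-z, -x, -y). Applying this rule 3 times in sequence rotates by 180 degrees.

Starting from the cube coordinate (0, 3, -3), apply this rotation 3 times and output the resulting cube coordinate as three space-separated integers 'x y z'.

Answer: 0 -3 3

Derivation:
Start: (0, 3, -3)
Step 1: (0, 3, -3) -> (-(-3), -(0), -(3)) = (3, 0, -3)
Step 2: (3, 0, -3) -> (-(-3), -(3), -(0)) = (3, -3, 0)
Step 3: (3, -3, 0) -> (-(0), -(3), -(-3)) = (0, -3, 3)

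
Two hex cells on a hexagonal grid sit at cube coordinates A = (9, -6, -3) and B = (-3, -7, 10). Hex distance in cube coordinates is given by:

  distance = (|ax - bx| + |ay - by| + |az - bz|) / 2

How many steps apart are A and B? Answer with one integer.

Answer: 13

Derivation:
|ax - bx| = |9 - (-3)| = 12
|ay - by| = |-6 - (-7)| = 1
|az - bz| = |-3 - 10| = 13
distance = (12 + 1 + 13) / 2 = 26 / 2 = 13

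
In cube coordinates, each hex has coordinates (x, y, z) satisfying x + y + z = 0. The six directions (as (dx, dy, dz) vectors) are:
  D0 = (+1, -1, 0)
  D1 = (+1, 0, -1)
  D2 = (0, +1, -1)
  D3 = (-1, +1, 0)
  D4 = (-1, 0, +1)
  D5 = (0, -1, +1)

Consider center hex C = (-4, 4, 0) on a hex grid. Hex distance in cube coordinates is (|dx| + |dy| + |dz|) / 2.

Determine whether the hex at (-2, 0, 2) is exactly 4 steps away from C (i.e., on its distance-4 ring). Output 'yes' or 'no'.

|px - cx| = |-2 - (-4)| = 2
|py - cy| = |0 - 4| = 4
|pz - cz| = |2 - 0| = 2
distance = (2+4+2)/2 = 8/2 = 4
radius = 4; distance == radius -> yes

Answer: yes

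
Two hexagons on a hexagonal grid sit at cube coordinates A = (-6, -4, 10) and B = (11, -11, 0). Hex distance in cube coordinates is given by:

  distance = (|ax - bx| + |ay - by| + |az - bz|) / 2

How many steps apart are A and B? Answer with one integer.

|ax - bx| = |-6 - 11| = 17
|ay - by| = |-4 - (-11)| = 7
|az - bz| = |10 - 0| = 10
distance = (17 + 7 + 10) / 2 = 34 / 2 = 17

Answer: 17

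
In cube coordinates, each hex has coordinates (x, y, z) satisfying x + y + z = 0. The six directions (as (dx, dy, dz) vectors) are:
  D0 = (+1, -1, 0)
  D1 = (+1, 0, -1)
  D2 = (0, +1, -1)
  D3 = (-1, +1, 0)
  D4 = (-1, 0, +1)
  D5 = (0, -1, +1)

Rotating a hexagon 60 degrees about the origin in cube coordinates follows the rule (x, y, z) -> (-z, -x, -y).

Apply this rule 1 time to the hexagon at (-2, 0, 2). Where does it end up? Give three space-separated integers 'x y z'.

Start: (-2, 0, 2)
Step 1: (-2, 0, 2) -> (-(2), -(-2), -(0)) = (-2, 2, 0)

Answer: -2 2 0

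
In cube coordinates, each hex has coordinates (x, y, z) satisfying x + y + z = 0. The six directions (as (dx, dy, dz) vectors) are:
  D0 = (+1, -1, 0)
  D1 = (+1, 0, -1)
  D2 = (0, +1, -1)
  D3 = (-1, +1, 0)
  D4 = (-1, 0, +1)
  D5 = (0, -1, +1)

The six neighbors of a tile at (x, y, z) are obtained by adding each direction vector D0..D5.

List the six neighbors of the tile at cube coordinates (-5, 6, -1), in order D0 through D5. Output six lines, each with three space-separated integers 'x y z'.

Answer: -4 5 -1
-4 6 -2
-5 7 -2
-6 7 -1
-6 6 0
-5 5 0

Derivation:
Center: (-5, 6, -1). Add each direction:
  D0: (-5, 6, -1) + (1, -1, 0) = (-4, 5, -1)
  D1: (-5, 6, -1) + (1, 0, -1) = (-4, 6, -2)
  D2: (-5, 6, -1) + (0, 1, -1) = (-5, 7, -2)
  D3: (-5, 6, -1) + (-1, 1, 0) = (-6, 7, -1)
  D4: (-5, 6, -1) + (-1, 0, 1) = (-6, 6, 0)
  D5: (-5, 6, -1) + (0, -1, 1) = (-5, 5, 0)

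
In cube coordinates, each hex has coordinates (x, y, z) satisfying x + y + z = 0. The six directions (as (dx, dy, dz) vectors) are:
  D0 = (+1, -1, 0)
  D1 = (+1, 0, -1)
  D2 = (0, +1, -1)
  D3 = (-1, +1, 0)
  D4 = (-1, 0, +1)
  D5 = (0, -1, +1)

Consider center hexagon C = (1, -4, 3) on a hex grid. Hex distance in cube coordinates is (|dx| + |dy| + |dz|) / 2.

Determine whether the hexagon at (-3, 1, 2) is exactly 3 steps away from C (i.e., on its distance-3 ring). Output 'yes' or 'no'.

Answer: no

Derivation:
|px - cx| = |-3 - 1| = 4
|py - cy| = |1 - (-4)| = 5
|pz - cz| = |2 - 3| = 1
distance = (4+5+1)/2 = 10/2 = 5
radius = 3; distance != radius -> no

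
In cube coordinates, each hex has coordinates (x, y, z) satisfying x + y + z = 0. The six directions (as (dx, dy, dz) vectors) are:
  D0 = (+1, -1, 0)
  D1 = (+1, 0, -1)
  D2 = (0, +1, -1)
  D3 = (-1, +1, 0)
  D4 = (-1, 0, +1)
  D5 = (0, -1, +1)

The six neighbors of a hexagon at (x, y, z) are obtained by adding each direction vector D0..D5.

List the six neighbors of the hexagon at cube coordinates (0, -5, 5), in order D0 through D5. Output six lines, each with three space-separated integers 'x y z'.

Center: (0, -5, 5). Add each direction:
  D0: (0, -5, 5) + (1, -1, 0) = (1, -6, 5)
  D1: (0, -5, 5) + (1, 0, -1) = (1, -5, 4)
  D2: (0, -5, 5) + (0, 1, -1) = (0, -4, 4)
  D3: (0, -5, 5) + (-1, 1, 0) = (-1, -4, 5)
  D4: (0, -5, 5) + (-1, 0, 1) = (-1, -5, 6)
  D5: (0, -5, 5) + (0, -1, 1) = (0, -6, 6)

Answer: 1 -6 5
1 -5 4
0 -4 4
-1 -4 5
-1 -5 6
0 -6 6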